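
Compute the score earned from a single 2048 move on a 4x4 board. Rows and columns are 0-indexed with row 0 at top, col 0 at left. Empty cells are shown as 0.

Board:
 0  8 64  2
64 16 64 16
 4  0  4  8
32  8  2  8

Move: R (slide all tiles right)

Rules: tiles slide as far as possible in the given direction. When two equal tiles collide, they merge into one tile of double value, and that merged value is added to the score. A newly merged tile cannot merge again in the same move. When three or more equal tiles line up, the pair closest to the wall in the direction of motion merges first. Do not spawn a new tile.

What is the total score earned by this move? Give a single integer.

Slide right:
row 0: [0, 8, 64, 2] -> [0, 8, 64, 2]  score +0 (running 0)
row 1: [64, 16, 64, 16] -> [64, 16, 64, 16]  score +0 (running 0)
row 2: [4, 0, 4, 8] -> [0, 0, 8, 8]  score +8 (running 8)
row 3: [32, 8, 2, 8] -> [32, 8, 2, 8]  score +0 (running 8)
Board after move:
 0  8 64  2
64 16 64 16
 0  0  8  8
32  8  2  8

Answer: 8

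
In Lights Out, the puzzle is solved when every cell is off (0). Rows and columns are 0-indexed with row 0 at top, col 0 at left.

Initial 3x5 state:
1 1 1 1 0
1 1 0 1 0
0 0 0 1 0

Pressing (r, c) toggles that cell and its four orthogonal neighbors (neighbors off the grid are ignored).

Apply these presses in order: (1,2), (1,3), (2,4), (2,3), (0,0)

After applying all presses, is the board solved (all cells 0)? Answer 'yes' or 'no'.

Answer: yes

Derivation:
After press 1 at (1,2):
1 1 0 1 0
1 0 1 0 0
0 0 1 1 0

After press 2 at (1,3):
1 1 0 0 0
1 0 0 1 1
0 0 1 0 0

After press 3 at (2,4):
1 1 0 0 0
1 0 0 1 0
0 0 1 1 1

After press 4 at (2,3):
1 1 0 0 0
1 0 0 0 0
0 0 0 0 0

After press 5 at (0,0):
0 0 0 0 0
0 0 0 0 0
0 0 0 0 0

Lights still on: 0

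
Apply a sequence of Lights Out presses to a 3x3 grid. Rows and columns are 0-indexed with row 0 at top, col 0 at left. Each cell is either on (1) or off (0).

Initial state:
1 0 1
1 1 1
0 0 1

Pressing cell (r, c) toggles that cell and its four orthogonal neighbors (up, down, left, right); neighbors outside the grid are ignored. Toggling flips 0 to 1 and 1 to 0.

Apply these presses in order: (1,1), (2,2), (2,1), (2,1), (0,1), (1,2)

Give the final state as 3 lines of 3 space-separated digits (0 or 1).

After press 1 at (1,1):
1 1 1
0 0 0
0 1 1

After press 2 at (2,2):
1 1 1
0 0 1
0 0 0

After press 3 at (2,1):
1 1 1
0 1 1
1 1 1

After press 4 at (2,1):
1 1 1
0 0 1
0 0 0

After press 5 at (0,1):
0 0 0
0 1 1
0 0 0

After press 6 at (1,2):
0 0 1
0 0 0
0 0 1

Answer: 0 0 1
0 0 0
0 0 1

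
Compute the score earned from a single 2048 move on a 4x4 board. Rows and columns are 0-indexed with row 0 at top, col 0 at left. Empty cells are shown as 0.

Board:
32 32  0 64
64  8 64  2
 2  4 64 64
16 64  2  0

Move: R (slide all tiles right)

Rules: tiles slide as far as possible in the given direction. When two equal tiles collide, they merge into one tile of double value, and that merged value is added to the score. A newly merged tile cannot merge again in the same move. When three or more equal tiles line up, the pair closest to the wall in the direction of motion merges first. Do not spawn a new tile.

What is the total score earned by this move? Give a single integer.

Slide right:
row 0: [32, 32, 0, 64] -> [0, 0, 64, 64]  score +64 (running 64)
row 1: [64, 8, 64, 2] -> [64, 8, 64, 2]  score +0 (running 64)
row 2: [2, 4, 64, 64] -> [0, 2, 4, 128]  score +128 (running 192)
row 3: [16, 64, 2, 0] -> [0, 16, 64, 2]  score +0 (running 192)
Board after move:
  0   0  64  64
 64   8  64   2
  0   2   4 128
  0  16  64   2

Answer: 192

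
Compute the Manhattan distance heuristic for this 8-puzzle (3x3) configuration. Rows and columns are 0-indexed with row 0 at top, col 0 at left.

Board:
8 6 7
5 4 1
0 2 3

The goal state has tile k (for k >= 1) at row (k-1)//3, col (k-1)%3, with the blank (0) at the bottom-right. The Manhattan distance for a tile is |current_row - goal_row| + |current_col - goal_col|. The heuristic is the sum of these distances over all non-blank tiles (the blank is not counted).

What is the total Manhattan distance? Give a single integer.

Tile 8: (0,0)->(2,1) = 3
Tile 6: (0,1)->(1,2) = 2
Tile 7: (0,2)->(2,0) = 4
Tile 5: (1,0)->(1,1) = 1
Tile 4: (1,1)->(1,0) = 1
Tile 1: (1,2)->(0,0) = 3
Tile 2: (2,1)->(0,1) = 2
Tile 3: (2,2)->(0,2) = 2
Sum: 3 + 2 + 4 + 1 + 1 + 3 + 2 + 2 = 18

Answer: 18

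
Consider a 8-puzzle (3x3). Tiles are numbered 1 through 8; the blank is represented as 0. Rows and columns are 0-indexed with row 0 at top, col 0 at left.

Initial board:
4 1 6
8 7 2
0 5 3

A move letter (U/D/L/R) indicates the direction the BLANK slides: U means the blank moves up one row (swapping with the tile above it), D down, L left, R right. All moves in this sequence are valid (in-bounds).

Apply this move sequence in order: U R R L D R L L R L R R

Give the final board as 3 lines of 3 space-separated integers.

After move 1 (U):
4 1 6
0 7 2
8 5 3

After move 2 (R):
4 1 6
7 0 2
8 5 3

After move 3 (R):
4 1 6
7 2 0
8 5 3

After move 4 (L):
4 1 6
7 0 2
8 5 3

After move 5 (D):
4 1 6
7 5 2
8 0 3

After move 6 (R):
4 1 6
7 5 2
8 3 0

After move 7 (L):
4 1 6
7 5 2
8 0 3

After move 8 (L):
4 1 6
7 5 2
0 8 3

After move 9 (R):
4 1 6
7 5 2
8 0 3

After move 10 (L):
4 1 6
7 5 2
0 8 3

After move 11 (R):
4 1 6
7 5 2
8 0 3

After move 12 (R):
4 1 6
7 5 2
8 3 0

Answer: 4 1 6
7 5 2
8 3 0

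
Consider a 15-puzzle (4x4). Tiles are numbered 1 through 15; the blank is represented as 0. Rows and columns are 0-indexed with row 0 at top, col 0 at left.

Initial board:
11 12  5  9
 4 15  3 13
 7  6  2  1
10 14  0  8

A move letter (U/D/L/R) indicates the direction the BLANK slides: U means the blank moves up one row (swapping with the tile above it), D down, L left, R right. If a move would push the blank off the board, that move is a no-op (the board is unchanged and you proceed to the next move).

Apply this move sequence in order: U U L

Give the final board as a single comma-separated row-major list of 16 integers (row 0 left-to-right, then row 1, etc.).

After move 1 (U):
11 12  5  9
 4 15  3 13
 7  6  0  1
10 14  2  8

After move 2 (U):
11 12  5  9
 4 15  0 13
 7  6  3  1
10 14  2  8

After move 3 (L):
11 12  5  9
 4  0 15 13
 7  6  3  1
10 14  2  8

Answer: 11, 12, 5, 9, 4, 0, 15, 13, 7, 6, 3, 1, 10, 14, 2, 8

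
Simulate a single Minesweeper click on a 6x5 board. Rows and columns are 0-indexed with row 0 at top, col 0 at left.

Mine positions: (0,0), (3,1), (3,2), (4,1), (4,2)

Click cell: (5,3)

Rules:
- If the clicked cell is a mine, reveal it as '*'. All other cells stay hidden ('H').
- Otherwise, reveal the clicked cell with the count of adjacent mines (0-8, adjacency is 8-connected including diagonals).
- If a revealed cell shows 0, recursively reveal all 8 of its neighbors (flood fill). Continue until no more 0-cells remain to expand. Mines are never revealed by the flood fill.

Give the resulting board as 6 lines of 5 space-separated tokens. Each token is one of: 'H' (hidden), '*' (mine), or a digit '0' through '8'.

H H H H H
H H H H H
H H H H H
H H H H H
H H H H H
H H H 1 H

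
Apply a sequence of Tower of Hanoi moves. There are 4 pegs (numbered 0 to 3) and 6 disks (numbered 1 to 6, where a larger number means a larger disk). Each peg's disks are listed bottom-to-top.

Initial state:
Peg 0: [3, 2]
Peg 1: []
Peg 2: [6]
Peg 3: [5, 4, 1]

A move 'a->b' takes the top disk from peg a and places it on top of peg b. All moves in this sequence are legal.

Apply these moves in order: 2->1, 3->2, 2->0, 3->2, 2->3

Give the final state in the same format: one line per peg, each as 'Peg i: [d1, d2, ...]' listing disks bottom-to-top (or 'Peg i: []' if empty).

Answer: Peg 0: [3, 2, 1]
Peg 1: [6]
Peg 2: []
Peg 3: [5, 4]

Derivation:
After move 1 (2->1):
Peg 0: [3, 2]
Peg 1: [6]
Peg 2: []
Peg 3: [5, 4, 1]

After move 2 (3->2):
Peg 0: [3, 2]
Peg 1: [6]
Peg 2: [1]
Peg 3: [5, 4]

After move 3 (2->0):
Peg 0: [3, 2, 1]
Peg 1: [6]
Peg 2: []
Peg 3: [5, 4]

After move 4 (3->2):
Peg 0: [3, 2, 1]
Peg 1: [6]
Peg 2: [4]
Peg 3: [5]

After move 5 (2->3):
Peg 0: [3, 2, 1]
Peg 1: [6]
Peg 2: []
Peg 3: [5, 4]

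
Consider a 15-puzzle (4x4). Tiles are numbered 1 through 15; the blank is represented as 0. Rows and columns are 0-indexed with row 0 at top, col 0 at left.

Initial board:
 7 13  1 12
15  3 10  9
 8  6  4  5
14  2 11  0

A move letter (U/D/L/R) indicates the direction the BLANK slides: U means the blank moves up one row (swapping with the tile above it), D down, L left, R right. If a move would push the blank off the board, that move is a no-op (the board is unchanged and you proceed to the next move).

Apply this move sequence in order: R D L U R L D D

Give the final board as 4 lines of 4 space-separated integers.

After move 1 (R):
 7 13  1 12
15  3 10  9
 8  6  4  5
14  2 11  0

After move 2 (D):
 7 13  1 12
15  3 10  9
 8  6  4  5
14  2 11  0

After move 3 (L):
 7 13  1 12
15  3 10  9
 8  6  4  5
14  2  0 11

After move 4 (U):
 7 13  1 12
15  3 10  9
 8  6  0  5
14  2  4 11

After move 5 (R):
 7 13  1 12
15  3 10  9
 8  6  5  0
14  2  4 11

After move 6 (L):
 7 13  1 12
15  3 10  9
 8  6  0  5
14  2  4 11

After move 7 (D):
 7 13  1 12
15  3 10  9
 8  6  4  5
14  2  0 11

After move 8 (D):
 7 13  1 12
15  3 10  9
 8  6  4  5
14  2  0 11

Answer:  7 13  1 12
15  3 10  9
 8  6  4  5
14  2  0 11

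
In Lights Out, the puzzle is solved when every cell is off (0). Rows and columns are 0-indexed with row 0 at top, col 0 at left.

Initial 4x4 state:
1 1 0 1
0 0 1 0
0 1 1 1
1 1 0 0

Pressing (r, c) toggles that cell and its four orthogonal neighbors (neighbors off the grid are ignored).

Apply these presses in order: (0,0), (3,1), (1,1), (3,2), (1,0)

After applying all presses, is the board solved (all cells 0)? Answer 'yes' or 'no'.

Answer: no

Derivation:
After press 1 at (0,0):
0 0 0 1
1 0 1 0
0 1 1 1
1 1 0 0

After press 2 at (3,1):
0 0 0 1
1 0 1 0
0 0 1 1
0 0 1 0

After press 3 at (1,1):
0 1 0 1
0 1 0 0
0 1 1 1
0 0 1 0

After press 4 at (3,2):
0 1 0 1
0 1 0 0
0 1 0 1
0 1 0 1

After press 5 at (1,0):
1 1 0 1
1 0 0 0
1 1 0 1
0 1 0 1

Lights still on: 9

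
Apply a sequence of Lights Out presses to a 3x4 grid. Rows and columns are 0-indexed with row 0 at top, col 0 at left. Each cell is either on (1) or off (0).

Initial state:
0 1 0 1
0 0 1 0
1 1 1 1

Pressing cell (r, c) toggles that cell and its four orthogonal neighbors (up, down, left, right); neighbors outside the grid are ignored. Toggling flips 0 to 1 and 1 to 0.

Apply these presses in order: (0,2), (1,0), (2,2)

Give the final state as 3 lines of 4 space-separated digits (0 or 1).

Answer: 1 0 1 0
1 1 1 0
0 0 0 0

Derivation:
After press 1 at (0,2):
0 0 1 0
0 0 0 0
1 1 1 1

After press 2 at (1,0):
1 0 1 0
1 1 0 0
0 1 1 1

After press 3 at (2,2):
1 0 1 0
1 1 1 0
0 0 0 0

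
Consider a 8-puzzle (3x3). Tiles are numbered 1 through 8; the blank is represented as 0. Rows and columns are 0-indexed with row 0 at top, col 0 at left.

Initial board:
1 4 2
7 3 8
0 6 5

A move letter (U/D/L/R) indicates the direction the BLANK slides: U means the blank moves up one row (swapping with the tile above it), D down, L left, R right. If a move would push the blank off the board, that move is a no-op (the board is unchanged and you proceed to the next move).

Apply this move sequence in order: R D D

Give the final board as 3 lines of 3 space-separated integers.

Answer: 1 4 2
7 3 8
6 0 5

Derivation:
After move 1 (R):
1 4 2
7 3 8
6 0 5

After move 2 (D):
1 4 2
7 3 8
6 0 5

After move 3 (D):
1 4 2
7 3 8
6 0 5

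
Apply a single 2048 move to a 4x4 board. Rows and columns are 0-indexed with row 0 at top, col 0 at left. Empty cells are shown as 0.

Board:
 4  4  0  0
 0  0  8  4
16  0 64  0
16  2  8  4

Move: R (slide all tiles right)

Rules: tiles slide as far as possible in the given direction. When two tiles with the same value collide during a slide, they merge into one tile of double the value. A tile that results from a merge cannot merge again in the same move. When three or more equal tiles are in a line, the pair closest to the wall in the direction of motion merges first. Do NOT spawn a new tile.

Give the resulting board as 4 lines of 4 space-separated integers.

Slide right:
row 0: [4, 4, 0, 0] -> [0, 0, 0, 8]
row 1: [0, 0, 8, 4] -> [0, 0, 8, 4]
row 2: [16, 0, 64, 0] -> [0, 0, 16, 64]
row 3: [16, 2, 8, 4] -> [16, 2, 8, 4]

Answer:  0  0  0  8
 0  0  8  4
 0  0 16 64
16  2  8  4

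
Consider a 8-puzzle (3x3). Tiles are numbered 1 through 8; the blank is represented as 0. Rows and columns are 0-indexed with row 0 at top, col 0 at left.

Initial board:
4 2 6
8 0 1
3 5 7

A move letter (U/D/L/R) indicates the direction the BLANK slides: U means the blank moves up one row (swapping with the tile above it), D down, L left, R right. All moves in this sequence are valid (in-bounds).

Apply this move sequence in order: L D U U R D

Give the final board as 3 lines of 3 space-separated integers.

After move 1 (L):
4 2 6
0 8 1
3 5 7

After move 2 (D):
4 2 6
3 8 1
0 5 7

After move 3 (U):
4 2 6
0 8 1
3 5 7

After move 4 (U):
0 2 6
4 8 1
3 5 7

After move 5 (R):
2 0 6
4 8 1
3 5 7

After move 6 (D):
2 8 6
4 0 1
3 5 7

Answer: 2 8 6
4 0 1
3 5 7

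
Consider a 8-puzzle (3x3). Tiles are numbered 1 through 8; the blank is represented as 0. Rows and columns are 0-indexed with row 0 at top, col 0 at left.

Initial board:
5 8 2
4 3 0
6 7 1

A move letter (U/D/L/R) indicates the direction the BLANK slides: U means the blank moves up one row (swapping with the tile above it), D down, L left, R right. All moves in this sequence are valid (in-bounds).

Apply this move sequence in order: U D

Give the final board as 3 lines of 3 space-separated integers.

Answer: 5 8 2
4 3 0
6 7 1

Derivation:
After move 1 (U):
5 8 0
4 3 2
6 7 1

After move 2 (D):
5 8 2
4 3 0
6 7 1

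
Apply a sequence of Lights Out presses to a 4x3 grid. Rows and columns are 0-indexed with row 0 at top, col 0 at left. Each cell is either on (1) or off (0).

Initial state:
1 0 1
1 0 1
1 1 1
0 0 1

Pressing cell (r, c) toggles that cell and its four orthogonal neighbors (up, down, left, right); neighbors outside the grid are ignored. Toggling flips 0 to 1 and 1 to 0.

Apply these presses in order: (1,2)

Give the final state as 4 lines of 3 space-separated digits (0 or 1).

After press 1 at (1,2):
1 0 0
1 1 0
1 1 0
0 0 1

Answer: 1 0 0
1 1 0
1 1 0
0 0 1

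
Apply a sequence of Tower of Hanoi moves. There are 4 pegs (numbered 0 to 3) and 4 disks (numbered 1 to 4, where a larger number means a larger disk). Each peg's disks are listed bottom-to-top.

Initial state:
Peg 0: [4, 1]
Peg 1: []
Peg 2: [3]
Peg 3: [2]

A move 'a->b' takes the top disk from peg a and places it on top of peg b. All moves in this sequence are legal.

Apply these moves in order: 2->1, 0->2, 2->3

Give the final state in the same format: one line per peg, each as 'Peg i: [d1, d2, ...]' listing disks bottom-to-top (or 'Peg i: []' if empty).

Answer: Peg 0: [4]
Peg 1: [3]
Peg 2: []
Peg 3: [2, 1]

Derivation:
After move 1 (2->1):
Peg 0: [4, 1]
Peg 1: [3]
Peg 2: []
Peg 3: [2]

After move 2 (0->2):
Peg 0: [4]
Peg 1: [3]
Peg 2: [1]
Peg 3: [2]

After move 3 (2->3):
Peg 0: [4]
Peg 1: [3]
Peg 2: []
Peg 3: [2, 1]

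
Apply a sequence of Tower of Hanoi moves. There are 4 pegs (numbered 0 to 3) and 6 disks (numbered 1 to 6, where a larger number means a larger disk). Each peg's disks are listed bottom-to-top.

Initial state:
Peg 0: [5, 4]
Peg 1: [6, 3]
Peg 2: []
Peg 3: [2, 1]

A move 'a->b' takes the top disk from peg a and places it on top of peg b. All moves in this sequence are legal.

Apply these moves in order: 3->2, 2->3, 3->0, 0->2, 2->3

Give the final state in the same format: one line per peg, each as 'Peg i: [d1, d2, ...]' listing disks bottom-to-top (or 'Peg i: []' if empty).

Answer: Peg 0: [5, 4]
Peg 1: [6, 3]
Peg 2: []
Peg 3: [2, 1]

Derivation:
After move 1 (3->2):
Peg 0: [5, 4]
Peg 1: [6, 3]
Peg 2: [1]
Peg 3: [2]

After move 2 (2->3):
Peg 0: [5, 4]
Peg 1: [6, 3]
Peg 2: []
Peg 3: [2, 1]

After move 3 (3->0):
Peg 0: [5, 4, 1]
Peg 1: [6, 3]
Peg 2: []
Peg 3: [2]

After move 4 (0->2):
Peg 0: [5, 4]
Peg 1: [6, 3]
Peg 2: [1]
Peg 3: [2]

After move 5 (2->3):
Peg 0: [5, 4]
Peg 1: [6, 3]
Peg 2: []
Peg 3: [2, 1]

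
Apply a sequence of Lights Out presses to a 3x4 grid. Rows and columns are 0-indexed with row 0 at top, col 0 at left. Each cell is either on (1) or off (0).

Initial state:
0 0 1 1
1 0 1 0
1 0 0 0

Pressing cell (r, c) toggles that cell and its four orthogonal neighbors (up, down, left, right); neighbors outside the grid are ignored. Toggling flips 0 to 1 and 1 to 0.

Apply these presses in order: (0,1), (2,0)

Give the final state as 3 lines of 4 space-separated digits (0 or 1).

Answer: 1 1 0 1
0 1 1 0
0 1 0 0

Derivation:
After press 1 at (0,1):
1 1 0 1
1 1 1 0
1 0 0 0

After press 2 at (2,0):
1 1 0 1
0 1 1 0
0 1 0 0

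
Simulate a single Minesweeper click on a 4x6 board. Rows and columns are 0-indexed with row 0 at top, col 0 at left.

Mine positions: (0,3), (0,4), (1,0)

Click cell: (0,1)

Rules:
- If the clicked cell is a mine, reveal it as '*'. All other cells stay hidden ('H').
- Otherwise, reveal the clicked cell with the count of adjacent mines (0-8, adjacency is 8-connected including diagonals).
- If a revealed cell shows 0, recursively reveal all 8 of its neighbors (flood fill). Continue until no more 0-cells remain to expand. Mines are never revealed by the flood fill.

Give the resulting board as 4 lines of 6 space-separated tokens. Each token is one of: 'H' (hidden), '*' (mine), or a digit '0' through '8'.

H 1 H H H H
H H H H H H
H H H H H H
H H H H H H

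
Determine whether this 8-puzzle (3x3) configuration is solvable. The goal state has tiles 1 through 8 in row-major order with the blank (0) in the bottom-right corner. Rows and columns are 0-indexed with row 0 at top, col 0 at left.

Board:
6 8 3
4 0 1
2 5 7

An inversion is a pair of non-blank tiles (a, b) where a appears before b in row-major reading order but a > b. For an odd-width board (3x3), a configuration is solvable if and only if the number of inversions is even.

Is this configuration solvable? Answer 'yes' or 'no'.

Inversions (pairs i<j in row-major order where tile[i] > tile[j] > 0): 15
15 is odd, so the puzzle is not solvable.

Answer: no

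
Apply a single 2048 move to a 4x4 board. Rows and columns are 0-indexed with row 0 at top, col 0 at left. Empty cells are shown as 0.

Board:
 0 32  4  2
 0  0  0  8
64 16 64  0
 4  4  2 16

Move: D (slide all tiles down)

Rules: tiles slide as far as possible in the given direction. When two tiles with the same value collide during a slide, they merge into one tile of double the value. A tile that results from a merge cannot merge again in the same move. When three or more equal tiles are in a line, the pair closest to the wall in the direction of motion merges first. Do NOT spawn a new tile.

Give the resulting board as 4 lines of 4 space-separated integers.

Answer:  0  0  0  0
 0 32  4  2
64 16 64  8
 4  4  2 16

Derivation:
Slide down:
col 0: [0, 0, 64, 4] -> [0, 0, 64, 4]
col 1: [32, 0, 16, 4] -> [0, 32, 16, 4]
col 2: [4, 0, 64, 2] -> [0, 4, 64, 2]
col 3: [2, 8, 0, 16] -> [0, 2, 8, 16]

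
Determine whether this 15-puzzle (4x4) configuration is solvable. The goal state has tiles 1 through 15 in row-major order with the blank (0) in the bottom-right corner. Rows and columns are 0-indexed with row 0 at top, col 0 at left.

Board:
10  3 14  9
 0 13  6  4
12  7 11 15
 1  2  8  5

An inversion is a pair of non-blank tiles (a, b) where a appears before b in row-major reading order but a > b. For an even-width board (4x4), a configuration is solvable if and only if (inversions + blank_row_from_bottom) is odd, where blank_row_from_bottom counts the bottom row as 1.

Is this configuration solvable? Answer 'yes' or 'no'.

Inversions: 62
Blank is in row 1 (0-indexed from top), which is row 3 counting from the bottom (bottom = 1).
62 + 3 = 65, which is odd, so the puzzle is solvable.

Answer: yes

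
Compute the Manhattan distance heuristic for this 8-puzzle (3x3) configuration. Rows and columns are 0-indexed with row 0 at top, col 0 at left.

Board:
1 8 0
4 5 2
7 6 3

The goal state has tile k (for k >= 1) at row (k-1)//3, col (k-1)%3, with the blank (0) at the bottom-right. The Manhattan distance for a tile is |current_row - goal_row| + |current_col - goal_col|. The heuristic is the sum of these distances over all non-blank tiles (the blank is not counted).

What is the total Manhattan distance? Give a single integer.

Tile 1: (0,0)->(0,0) = 0
Tile 8: (0,1)->(2,1) = 2
Tile 4: (1,0)->(1,0) = 0
Tile 5: (1,1)->(1,1) = 0
Tile 2: (1,2)->(0,1) = 2
Tile 7: (2,0)->(2,0) = 0
Tile 6: (2,1)->(1,2) = 2
Tile 3: (2,2)->(0,2) = 2
Sum: 0 + 2 + 0 + 0 + 2 + 0 + 2 + 2 = 8

Answer: 8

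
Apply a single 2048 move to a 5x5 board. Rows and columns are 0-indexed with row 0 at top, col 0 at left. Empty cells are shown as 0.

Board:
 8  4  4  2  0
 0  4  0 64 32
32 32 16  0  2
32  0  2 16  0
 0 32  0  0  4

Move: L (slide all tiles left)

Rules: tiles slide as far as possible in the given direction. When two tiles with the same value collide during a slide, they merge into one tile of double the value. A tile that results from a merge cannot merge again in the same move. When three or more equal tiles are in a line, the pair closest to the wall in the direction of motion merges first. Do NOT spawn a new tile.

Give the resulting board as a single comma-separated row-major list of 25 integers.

Slide left:
row 0: [8, 4, 4, 2, 0] -> [8, 8, 2, 0, 0]
row 1: [0, 4, 0, 64, 32] -> [4, 64, 32, 0, 0]
row 2: [32, 32, 16, 0, 2] -> [64, 16, 2, 0, 0]
row 3: [32, 0, 2, 16, 0] -> [32, 2, 16, 0, 0]
row 4: [0, 32, 0, 0, 4] -> [32, 4, 0, 0, 0]

Answer: 8, 8, 2, 0, 0, 4, 64, 32, 0, 0, 64, 16, 2, 0, 0, 32, 2, 16, 0, 0, 32, 4, 0, 0, 0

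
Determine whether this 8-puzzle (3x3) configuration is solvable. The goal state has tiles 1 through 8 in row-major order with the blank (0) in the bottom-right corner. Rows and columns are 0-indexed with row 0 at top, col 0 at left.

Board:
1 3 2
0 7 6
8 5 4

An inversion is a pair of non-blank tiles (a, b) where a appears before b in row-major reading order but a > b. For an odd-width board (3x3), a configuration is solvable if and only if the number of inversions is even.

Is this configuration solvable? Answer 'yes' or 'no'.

Inversions (pairs i<j in row-major order where tile[i] > tile[j] > 0): 9
9 is odd, so the puzzle is not solvable.

Answer: no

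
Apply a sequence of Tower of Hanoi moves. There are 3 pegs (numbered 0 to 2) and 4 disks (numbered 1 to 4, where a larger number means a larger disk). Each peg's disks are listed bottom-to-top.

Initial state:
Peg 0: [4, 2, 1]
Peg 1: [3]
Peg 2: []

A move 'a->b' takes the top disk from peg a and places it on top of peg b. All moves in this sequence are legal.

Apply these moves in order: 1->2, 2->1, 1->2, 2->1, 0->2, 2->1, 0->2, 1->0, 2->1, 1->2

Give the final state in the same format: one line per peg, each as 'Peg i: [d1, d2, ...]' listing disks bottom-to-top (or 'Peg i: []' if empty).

After move 1 (1->2):
Peg 0: [4, 2, 1]
Peg 1: []
Peg 2: [3]

After move 2 (2->1):
Peg 0: [4, 2, 1]
Peg 1: [3]
Peg 2: []

After move 3 (1->2):
Peg 0: [4, 2, 1]
Peg 1: []
Peg 2: [3]

After move 4 (2->1):
Peg 0: [4, 2, 1]
Peg 1: [3]
Peg 2: []

After move 5 (0->2):
Peg 0: [4, 2]
Peg 1: [3]
Peg 2: [1]

After move 6 (2->1):
Peg 0: [4, 2]
Peg 1: [3, 1]
Peg 2: []

After move 7 (0->2):
Peg 0: [4]
Peg 1: [3, 1]
Peg 2: [2]

After move 8 (1->0):
Peg 0: [4, 1]
Peg 1: [3]
Peg 2: [2]

After move 9 (2->1):
Peg 0: [4, 1]
Peg 1: [3, 2]
Peg 2: []

After move 10 (1->2):
Peg 0: [4, 1]
Peg 1: [3]
Peg 2: [2]

Answer: Peg 0: [4, 1]
Peg 1: [3]
Peg 2: [2]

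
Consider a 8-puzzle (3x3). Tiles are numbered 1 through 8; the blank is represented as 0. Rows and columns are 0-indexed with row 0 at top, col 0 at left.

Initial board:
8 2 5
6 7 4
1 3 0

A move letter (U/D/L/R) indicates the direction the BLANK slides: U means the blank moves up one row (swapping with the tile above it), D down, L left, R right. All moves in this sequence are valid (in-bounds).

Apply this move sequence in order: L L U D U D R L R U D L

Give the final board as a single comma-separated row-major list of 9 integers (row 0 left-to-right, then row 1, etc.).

Answer: 8, 2, 5, 6, 7, 4, 0, 1, 3

Derivation:
After move 1 (L):
8 2 5
6 7 4
1 0 3

After move 2 (L):
8 2 5
6 7 4
0 1 3

After move 3 (U):
8 2 5
0 7 4
6 1 3

After move 4 (D):
8 2 5
6 7 4
0 1 3

After move 5 (U):
8 2 5
0 7 4
6 1 3

After move 6 (D):
8 2 5
6 7 4
0 1 3

After move 7 (R):
8 2 5
6 7 4
1 0 3

After move 8 (L):
8 2 5
6 7 4
0 1 3

After move 9 (R):
8 2 5
6 7 4
1 0 3

After move 10 (U):
8 2 5
6 0 4
1 7 3

After move 11 (D):
8 2 5
6 7 4
1 0 3

After move 12 (L):
8 2 5
6 7 4
0 1 3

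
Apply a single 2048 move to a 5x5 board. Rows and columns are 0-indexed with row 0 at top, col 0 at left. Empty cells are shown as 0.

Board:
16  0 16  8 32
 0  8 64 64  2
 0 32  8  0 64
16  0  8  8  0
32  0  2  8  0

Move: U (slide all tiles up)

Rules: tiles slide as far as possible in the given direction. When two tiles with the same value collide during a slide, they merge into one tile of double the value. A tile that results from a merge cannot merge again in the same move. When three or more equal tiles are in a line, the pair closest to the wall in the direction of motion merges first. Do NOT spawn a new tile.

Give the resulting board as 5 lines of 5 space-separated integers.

Slide up:
col 0: [16, 0, 0, 16, 32] -> [32, 32, 0, 0, 0]
col 1: [0, 8, 32, 0, 0] -> [8, 32, 0, 0, 0]
col 2: [16, 64, 8, 8, 2] -> [16, 64, 16, 2, 0]
col 3: [8, 64, 0, 8, 8] -> [8, 64, 16, 0, 0]
col 4: [32, 2, 64, 0, 0] -> [32, 2, 64, 0, 0]

Answer: 32  8 16  8 32
32 32 64 64  2
 0  0 16 16 64
 0  0  2  0  0
 0  0  0  0  0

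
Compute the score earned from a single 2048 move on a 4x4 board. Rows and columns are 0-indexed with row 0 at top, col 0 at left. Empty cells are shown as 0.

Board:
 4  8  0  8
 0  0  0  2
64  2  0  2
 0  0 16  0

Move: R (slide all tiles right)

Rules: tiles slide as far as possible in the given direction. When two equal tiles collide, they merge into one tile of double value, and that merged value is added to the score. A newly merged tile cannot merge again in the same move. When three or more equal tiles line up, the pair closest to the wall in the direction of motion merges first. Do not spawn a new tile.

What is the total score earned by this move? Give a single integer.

Answer: 20

Derivation:
Slide right:
row 0: [4, 8, 0, 8] -> [0, 0, 4, 16]  score +16 (running 16)
row 1: [0, 0, 0, 2] -> [0, 0, 0, 2]  score +0 (running 16)
row 2: [64, 2, 0, 2] -> [0, 0, 64, 4]  score +4 (running 20)
row 3: [0, 0, 16, 0] -> [0, 0, 0, 16]  score +0 (running 20)
Board after move:
 0  0  4 16
 0  0  0  2
 0  0 64  4
 0  0  0 16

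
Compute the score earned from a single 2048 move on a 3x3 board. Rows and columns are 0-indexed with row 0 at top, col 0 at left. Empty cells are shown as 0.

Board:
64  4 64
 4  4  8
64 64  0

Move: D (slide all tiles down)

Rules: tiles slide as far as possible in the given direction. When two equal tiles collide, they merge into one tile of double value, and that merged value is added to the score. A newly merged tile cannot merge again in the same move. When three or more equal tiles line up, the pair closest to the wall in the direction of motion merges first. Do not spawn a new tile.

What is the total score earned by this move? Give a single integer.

Answer: 8

Derivation:
Slide down:
col 0: [64, 4, 64] -> [64, 4, 64]  score +0 (running 0)
col 1: [4, 4, 64] -> [0, 8, 64]  score +8 (running 8)
col 2: [64, 8, 0] -> [0, 64, 8]  score +0 (running 8)
Board after move:
64  0  0
 4  8 64
64 64  8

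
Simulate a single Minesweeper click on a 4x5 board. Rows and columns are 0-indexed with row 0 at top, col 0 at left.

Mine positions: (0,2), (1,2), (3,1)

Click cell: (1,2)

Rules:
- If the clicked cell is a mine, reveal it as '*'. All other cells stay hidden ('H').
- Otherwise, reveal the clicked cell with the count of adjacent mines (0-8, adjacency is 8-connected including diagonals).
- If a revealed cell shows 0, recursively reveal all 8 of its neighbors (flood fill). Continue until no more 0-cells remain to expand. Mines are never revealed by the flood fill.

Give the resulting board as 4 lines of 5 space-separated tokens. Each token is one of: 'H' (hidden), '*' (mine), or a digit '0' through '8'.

H H H H H
H H * H H
H H H H H
H H H H H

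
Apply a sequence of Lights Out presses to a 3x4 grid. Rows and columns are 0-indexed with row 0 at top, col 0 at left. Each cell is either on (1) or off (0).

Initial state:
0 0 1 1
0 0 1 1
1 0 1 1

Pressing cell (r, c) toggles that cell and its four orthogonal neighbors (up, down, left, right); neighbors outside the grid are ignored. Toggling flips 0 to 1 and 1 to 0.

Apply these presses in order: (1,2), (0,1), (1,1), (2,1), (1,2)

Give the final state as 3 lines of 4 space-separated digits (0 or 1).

After press 1 at (1,2):
0 0 0 1
0 1 0 0
1 0 0 1

After press 2 at (0,1):
1 1 1 1
0 0 0 0
1 0 0 1

After press 3 at (1,1):
1 0 1 1
1 1 1 0
1 1 0 1

After press 4 at (2,1):
1 0 1 1
1 0 1 0
0 0 1 1

After press 5 at (1,2):
1 0 0 1
1 1 0 1
0 0 0 1

Answer: 1 0 0 1
1 1 0 1
0 0 0 1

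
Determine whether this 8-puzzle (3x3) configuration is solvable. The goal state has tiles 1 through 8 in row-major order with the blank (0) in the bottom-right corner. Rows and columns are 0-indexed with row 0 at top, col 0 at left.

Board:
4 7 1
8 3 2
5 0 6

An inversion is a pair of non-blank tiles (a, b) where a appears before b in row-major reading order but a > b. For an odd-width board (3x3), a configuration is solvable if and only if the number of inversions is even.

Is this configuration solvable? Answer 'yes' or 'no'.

Answer: no

Derivation:
Inversions (pairs i<j in row-major order where tile[i] > tile[j] > 0): 13
13 is odd, so the puzzle is not solvable.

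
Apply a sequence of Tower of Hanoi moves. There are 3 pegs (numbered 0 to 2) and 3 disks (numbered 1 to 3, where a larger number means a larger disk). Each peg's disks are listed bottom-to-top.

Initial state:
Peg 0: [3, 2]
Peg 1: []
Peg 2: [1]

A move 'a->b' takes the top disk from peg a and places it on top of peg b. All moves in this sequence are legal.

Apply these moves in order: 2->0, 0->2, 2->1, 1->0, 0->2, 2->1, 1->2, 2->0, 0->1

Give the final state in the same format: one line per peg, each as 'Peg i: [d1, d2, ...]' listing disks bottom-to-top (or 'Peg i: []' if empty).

After move 1 (2->0):
Peg 0: [3, 2, 1]
Peg 1: []
Peg 2: []

After move 2 (0->2):
Peg 0: [3, 2]
Peg 1: []
Peg 2: [1]

After move 3 (2->1):
Peg 0: [3, 2]
Peg 1: [1]
Peg 2: []

After move 4 (1->0):
Peg 0: [3, 2, 1]
Peg 1: []
Peg 2: []

After move 5 (0->2):
Peg 0: [3, 2]
Peg 1: []
Peg 2: [1]

After move 6 (2->1):
Peg 0: [3, 2]
Peg 1: [1]
Peg 2: []

After move 7 (1->2):
Peg 0: [3, 2]
Peg 1: []
Peg 2: [1]

After move 8 (2->0):
Peg 0: [3, 2, 1]
Peg 1: []
Peg 2: []

After move 9 (0->1):
Peg 0: [3, 2]
Peg 1: [1]
Peg 2: []

Answer: Peg 0: [3, 2]
Peg 1: [1]
Peg 2: []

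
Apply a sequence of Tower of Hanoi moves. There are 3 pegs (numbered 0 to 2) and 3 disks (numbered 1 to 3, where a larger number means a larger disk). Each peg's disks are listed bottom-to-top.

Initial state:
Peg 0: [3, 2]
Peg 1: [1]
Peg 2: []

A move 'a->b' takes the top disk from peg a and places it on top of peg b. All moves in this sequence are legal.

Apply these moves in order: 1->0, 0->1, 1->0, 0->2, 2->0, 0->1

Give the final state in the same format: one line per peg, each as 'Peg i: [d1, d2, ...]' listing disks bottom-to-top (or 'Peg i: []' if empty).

Answer: Peg 0: [3, 2]
Peg 1: [1]
Peg 2: []

Derivation:
After move 1 (1->0):
Peg 0: [3, 2, 1]
Peg 1: []
Peg 2: []

After move 2 (0->1):
Peg 0: [3, 2]
Peg 1: [1]
Peg 2: []

After move 3 (1->0):
Peg 0: [3, 2, 1]
Peg 1: []
Peg 2: []

After move 4 (0->2):
Peg 0: [3, 2]
Peg 1: []
Peg 2: [1]

After move 5 (2->0):
Peg 0: [3, 2, 1]
Peg 1: []
Peg 2: []

After move 6 (0->1):
Peg 0: [3, 2]
Peg 1: [1]
Peg 2: []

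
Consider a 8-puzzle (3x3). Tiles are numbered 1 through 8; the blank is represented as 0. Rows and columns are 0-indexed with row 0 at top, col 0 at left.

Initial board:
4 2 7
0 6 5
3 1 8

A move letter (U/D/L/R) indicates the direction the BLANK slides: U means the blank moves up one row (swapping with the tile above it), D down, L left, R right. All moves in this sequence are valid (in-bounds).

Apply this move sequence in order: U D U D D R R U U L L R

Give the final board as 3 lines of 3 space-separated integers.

After move 1 (U):
0 2 7
4 6 5
3 1 8

After move 2 (D):
4 2 7
0 6 5
3 1 8

After move 3 (U):
0 2 7
4 6 5
3 1 8

After move 4 (D):
4 2 7
0 6 5
3 1 8

After move 5 (D):
4 2 7
3 6 5
0 1 8

After move 6 (R):
4 2 7
3 6 5
1 0 8

After move 7 (R):
4 2 7
3 6 5
1 8 0

After move 8 (U):
4 2 7
3 6 0
1 8 5

After move 9 (U):
4 2 0
3 6 7
1 8 5

After move 10 (L):
4 0 2
3 6 7
1 8 5

After move 11 (L):
0 4 2
3 6 7
1 8 5

After move 12 (R):
4 0 2
3 6 7
1 8 5

Answer: 4 0 2
3 6 7
1 8 5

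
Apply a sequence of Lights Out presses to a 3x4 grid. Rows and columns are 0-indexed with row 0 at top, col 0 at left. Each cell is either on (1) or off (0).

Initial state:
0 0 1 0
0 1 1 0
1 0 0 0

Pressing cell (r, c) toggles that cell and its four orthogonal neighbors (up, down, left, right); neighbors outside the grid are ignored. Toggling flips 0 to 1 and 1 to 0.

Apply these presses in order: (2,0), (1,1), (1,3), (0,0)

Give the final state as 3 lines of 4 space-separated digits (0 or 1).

Answer: 1 0 1 1
1 0 1 1
0 0 0 1

Derivation:
After press 1 at (2,0):
0 0 1 0
1 1 1 0
0 1 0 0

After press 2 at (1,1):
0 1 1 0
0 0 0 0
0 0 0 0

After press 3 at (1,3):
0 1 1 1
0 0 1 1
0 0 0 1

After press 4 at (0,0):
1 0 1 1
1 0 1 1
0 0 0 1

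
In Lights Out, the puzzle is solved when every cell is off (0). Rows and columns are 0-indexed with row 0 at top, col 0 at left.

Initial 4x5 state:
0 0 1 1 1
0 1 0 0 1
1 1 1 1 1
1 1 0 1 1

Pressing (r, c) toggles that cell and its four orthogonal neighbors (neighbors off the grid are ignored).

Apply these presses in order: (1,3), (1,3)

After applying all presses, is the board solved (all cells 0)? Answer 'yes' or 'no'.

After press 1 at (1,3):
0 0 1 0 1
0 1 1 1 0
1 1 1 0 1
1 1 0 1 1

After press 2 at (1,3):
0 0 1 1 1
0 1 0 0 1
1 1 1 1 1
1 1 0 1 1

Lights still on: 14

Answer: no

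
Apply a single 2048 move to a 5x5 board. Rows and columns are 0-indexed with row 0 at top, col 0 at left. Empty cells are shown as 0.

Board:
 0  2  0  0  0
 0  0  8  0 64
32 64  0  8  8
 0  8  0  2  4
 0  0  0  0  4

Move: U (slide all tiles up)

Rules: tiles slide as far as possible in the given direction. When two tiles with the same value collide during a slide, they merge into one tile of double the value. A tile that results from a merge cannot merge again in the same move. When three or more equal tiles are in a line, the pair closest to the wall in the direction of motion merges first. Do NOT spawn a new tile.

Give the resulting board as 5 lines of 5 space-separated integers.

Answer: 32  2  8  8 64
 0 64  0  2  8
 0  8  0  0  8
 0  0  0  0  0
 0  0  0  0  0

Derivation:
Slide up:
col 0: [0, 0, 32, 0, 0] -> [32, 0, 0, 0, 0]
col 1: [2, 0, 64, 8, 0] -> [2, 64, 8, 0, 0]
col 2: [0, 8, 0, 0, 0] -> [8, 0, 0, 0, 0]
col 3: [0, 0, 8, 2, 0] -> [8, 2, 0, 0, 0]
col 4: [0, 64, 8, 4, 4] -> [64, 8, 8, 0, 0]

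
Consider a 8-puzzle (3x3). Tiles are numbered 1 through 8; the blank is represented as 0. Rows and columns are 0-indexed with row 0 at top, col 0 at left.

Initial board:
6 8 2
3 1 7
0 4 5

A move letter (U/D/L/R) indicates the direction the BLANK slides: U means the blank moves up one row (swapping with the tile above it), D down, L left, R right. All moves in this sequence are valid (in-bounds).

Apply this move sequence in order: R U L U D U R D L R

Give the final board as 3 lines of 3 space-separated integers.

Answer: 8 3 2
6 0 7
4 1 5

Derivation:
After move 1 (R):
6 8 2
3 1 7
4 0 5

After move 2 (U):
6 8 2
3 0 7
4 1 5

After move 3 (L):
6 8 2
0 3 7
4 1 5

After move 4 (U):
0 8 2
6 3 7
4 1 5

After move 5 (D):
6 8 2
0 3 7
4 1 5

After move 6 (U):
0 8 2
6 3 7
4 1 5

After move 7 (R):
8 0 2
6 3 7
4 1 5

After move 8 (D):
8 3 2
6 0 7
4 1 5

After move 9 (L):
8 3 2
0 6 7
4 1 5

After move 10 (R):
8 3 2
6 0 7
4 1 5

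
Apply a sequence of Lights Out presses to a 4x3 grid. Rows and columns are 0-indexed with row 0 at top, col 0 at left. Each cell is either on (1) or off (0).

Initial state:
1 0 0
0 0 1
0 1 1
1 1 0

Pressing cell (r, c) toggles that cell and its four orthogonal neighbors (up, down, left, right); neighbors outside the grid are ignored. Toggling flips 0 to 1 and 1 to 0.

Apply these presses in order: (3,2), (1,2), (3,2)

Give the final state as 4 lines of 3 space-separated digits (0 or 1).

Answer: 1 0 1
0 1 0
0 1 0
1 1 0

Derivation:
After press 1 at (3,2):
1 0 0
0 0 1
0 1 0
1 0 1

After press 2 at (1,2):
1 0 1
0 1 0
0 1 1
1 0 1

After press 3 at (3,2):
1 0 1
0 1 0
0 1 0
1 1 0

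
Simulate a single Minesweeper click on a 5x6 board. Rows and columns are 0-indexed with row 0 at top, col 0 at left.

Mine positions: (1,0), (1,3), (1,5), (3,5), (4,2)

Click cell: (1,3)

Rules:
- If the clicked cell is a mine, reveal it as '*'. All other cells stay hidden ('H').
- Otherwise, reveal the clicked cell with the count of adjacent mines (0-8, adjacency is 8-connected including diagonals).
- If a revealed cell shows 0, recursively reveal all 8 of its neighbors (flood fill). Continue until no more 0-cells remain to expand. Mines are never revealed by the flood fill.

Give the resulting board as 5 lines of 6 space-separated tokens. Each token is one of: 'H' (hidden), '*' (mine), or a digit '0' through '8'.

H H H H H H
H H H * H H
H H H H H H
H H H H H H
H H H H H H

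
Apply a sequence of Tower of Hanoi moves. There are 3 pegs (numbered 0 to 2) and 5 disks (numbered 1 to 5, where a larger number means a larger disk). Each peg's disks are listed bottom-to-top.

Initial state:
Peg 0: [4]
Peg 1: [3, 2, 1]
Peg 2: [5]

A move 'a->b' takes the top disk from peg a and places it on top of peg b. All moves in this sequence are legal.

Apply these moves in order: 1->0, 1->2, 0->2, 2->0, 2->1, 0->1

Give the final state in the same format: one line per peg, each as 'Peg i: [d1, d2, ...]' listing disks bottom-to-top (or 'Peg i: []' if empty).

Answer: Peg 0: [4]
Peg 1: [3, 2, 1]
Peg 2: [5]

Derivation:
After move 1 (1->0):
Peg 0: [4, 1]
Peg 1: [3, 2]
Peg 2: [5]

After move 2 (1->2):
Peg 0: [4, 1]
Peg 1: [3]
Peg 2: [5, 2]

After move 3 (0->2):
Peg 0: [4]
Peg 1: [3]
Peg 2: [5, 2, 1]

After move 4 (2->0):
Peg 0: [4, 1]
Peg 1: [3]
Peg 2: [5, 2]

After move 5 (2->1):
Peg 0: [4, 1]
Peg 1: [3, 2]
Peg 2: [5]

After move 6 (0->1):
Peg 0: [4]
Peg 1: [3, 2, 1]
Peg 2: [5]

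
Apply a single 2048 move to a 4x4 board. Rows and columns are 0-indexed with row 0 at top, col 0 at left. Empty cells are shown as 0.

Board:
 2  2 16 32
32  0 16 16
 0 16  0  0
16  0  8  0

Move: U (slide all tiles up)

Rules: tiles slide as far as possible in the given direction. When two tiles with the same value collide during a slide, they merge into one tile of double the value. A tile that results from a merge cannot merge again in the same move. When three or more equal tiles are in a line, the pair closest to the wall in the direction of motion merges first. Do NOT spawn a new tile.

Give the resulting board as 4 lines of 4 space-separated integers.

Slide up:
col 0: [2, 32, 0, 16] -> [2, 32, 16, 0]
col 1: [2, 0, 16, 0] -> [2, 16, 0, 0]
col 2: [16, 16, 0, 8] -> [32, 8, 0, 0]
col 3: [32, 16, 0, 0] -> [32, 16, 0, 0]

Answer:  2  2 32 32
32 16  8 16
16  0  0  0
 0  0  0  0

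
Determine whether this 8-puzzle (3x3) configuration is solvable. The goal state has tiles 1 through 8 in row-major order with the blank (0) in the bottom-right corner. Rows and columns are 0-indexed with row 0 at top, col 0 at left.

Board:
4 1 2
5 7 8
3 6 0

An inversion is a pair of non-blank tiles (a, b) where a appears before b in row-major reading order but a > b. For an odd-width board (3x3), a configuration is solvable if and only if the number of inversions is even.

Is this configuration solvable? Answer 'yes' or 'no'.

Answer: yes

Derivation:
Inversions (pairs i<j in row-major order where tile[i] > tile[j] > 0): 8
8 is even, so the puzzle is solvable.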